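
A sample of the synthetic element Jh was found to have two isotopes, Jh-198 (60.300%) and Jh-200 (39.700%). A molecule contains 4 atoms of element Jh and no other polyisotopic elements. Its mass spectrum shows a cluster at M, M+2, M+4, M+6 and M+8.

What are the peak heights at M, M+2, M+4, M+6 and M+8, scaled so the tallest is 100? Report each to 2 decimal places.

The 4 Jh atoms are independent, so intensities follow the terms of (0.60300 + 0.39700)^4.
P(M) = 0.60300^4 = 0.132212
P(M+2) = 4 × 0.60300^3 × 0.39700^1 = 0.348179
P(M+4) = 6 × 0.60300^2 × 0.39700^2 = 0.343848
P(M+6) = 4 × 0.60300^1 × 0.39700^3 = 0.150921
P(M+8) = 0.39700^4 = 0.024841
The M+2 peak is largest (0.348179); scaling to 100 gives 37.97 : 100.00 : 98.76 : 43.35 : 7.13.

37.97 : 100.00 : 98.76 : 43.35 : 7.13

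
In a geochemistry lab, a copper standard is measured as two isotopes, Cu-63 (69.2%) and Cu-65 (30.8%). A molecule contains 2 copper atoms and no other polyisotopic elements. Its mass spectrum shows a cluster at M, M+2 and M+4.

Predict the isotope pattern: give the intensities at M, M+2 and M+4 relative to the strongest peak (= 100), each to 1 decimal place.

Expanding (0.692 + 0.308)^2:
P(M) = 0.692^2 = 0.478864
P(M+2) = 2 × 0.692^1 × 0.308^1 = 0.426272
P(M+4) = 0.308^2 = 0.094864
The M peak is largest (0.478864); scaling to 100 gives 100.0 : 89.0 : 19.8.

100.0 : 89.0 : 19.8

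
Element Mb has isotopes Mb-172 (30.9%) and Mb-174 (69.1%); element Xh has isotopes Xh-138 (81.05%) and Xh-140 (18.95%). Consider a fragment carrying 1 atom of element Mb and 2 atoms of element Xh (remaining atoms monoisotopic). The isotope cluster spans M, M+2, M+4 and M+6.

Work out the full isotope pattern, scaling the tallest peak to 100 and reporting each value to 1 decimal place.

37.0 : 100.0 : 40.7 : 4.5

Element Mb pattern (n=1): 0.3090 : 0.6910
Element Xh pattern (n=2): 0.65691025 : 0.3071795 : 0.03591025
Convolve the two distributions (both contribute in 2-u steps):
  M: 0.3090×0.65691025 = 0.202985
  M+2: 0.3090×0.3071795 + 0.6910×0.65691025 = 0.548843
  M+4: 0.3090×0.03591025 + 0.6910×0.3071795 = 0.223357
  M+6: 0.6910×0.03591025 = 0.024814
Scale to base peak (0.548843) = 100: 37.0 : 100.0 : 40.7 : 4.5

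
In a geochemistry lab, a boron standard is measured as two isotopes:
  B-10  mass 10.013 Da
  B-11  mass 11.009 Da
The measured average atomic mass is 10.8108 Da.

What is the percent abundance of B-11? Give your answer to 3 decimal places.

80.100%

Let x be the fractional abundance of B-10; then B-11 has abundance 1 − x.
10.013·x + 11.009·(1 − x) = 10.8108
(10.013 − 11.009)·x = 10.8108 − 11.009
x = -0.1982 / -0.996 = 0.19900 → 19.900% B-10, 80.100% B-11.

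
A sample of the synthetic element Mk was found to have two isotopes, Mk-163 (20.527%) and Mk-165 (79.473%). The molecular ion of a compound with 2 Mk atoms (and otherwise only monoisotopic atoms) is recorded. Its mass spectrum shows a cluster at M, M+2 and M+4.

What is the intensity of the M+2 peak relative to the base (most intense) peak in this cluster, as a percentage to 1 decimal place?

51.7%

Term probabilities: M 0.0421, M+2 0.3263, M+4 0.6316. Base peak = M+4.
P(M+4) = C(2,2) × 0.20527^0 × 0.79473^2 = 1 × 1.0000 × 0.63159577 = 0.631596 (base)
P(M+2) = C(2,1) × 0.20527^1 × 0.79473^1 = 2 × 0.20527 × 0.79473 = 0.326268
Relative intensity = 0.326268 / 0.631596 × 100 = 51.7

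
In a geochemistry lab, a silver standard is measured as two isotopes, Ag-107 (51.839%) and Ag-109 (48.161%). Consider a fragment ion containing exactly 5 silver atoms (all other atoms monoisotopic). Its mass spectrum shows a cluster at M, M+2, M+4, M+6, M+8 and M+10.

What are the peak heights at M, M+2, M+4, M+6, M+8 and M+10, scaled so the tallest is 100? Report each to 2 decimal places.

Expanding (0.51839 + 0.48161)^5:
P(M) = 0.51839^5 = 0.037435
P(M+2) = 5 × 0.51839^4 × 0.48161^1 = 0.173897
P(M+4) = 10 × 0.51839^3 × 0.48161^2 = 0.323118
P(M+6) = 10 × 0.51839^2 × 0.48161^3 = 0.300192
P(M+8) = 5 × 0.51839^1 × 0.48161^4 = 0.139447
P(M+10) = 0.48161^5 = 0.025911
The M+4 peak is largest (0.323118); scaling to 100 gives 11.59 : 53.82 : 100.00 : 92.90 : 43.16 : 8.02.

11.59 : 53.82 : 100.00 : 92.90 : 43.16 : 8.02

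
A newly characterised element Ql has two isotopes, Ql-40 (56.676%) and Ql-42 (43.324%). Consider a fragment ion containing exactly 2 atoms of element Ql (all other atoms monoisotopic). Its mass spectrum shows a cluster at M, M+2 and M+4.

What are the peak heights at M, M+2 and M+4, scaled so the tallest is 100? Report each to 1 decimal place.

65.4 : 100.0 : 38.2

The 2 Ql atoms are independent, so intensities follow the terms of (0.56676 + 0.43324)^2.
P(M) = 0.56676^2 = 0.321217
P(M+2) = 2 × 0.56676^1 × 0.43324^1 = 0.491086
P(M+4) = 0.43324^2 = 0.187697
The M+2 peak is largest (0.491086); scaling to 100 gives 65.4 : 100.0 : 38.2.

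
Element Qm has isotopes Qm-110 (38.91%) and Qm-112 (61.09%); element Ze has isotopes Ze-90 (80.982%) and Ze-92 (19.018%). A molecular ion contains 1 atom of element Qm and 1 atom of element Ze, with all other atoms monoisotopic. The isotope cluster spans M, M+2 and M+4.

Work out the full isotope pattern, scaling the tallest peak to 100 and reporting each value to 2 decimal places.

Element Qm pattern (n=1): 0.3891 : 0.6109
Element Ze pattern (n=1): 0.80982 : 0.19018
Convolve the two distributions (both contribute in 2-u steps):
  M: 0.3891×0.80982 = 0.315101
  M+2: 0.3891×0.19018 + 0.6109×0.80982 = 0.568718
  M+4: 0.6109×0.19018 = 0.116181
Scale to base peak (0.568718) = 100: 55.41 : 100.00 : 20.43

55.41 : 100.00 : 20.43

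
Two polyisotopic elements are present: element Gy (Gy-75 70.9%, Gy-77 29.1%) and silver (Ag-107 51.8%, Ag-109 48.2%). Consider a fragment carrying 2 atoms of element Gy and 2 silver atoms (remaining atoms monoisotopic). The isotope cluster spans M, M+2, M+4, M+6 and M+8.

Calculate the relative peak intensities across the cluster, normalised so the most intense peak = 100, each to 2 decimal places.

Element Gy pattern (n=2): 0.502681 : 0.412638 : 0.084681
Silver pattern (n=2): 0.268324 : 0.499352 : 0.232324
Convolve the two distributions (both contribute in 2-u steps):
  M: 0.502681×0.268324 = 0.134881
  M+2: 0.502681×0.499352 + 0.412638×0.268324 = 0.361735
  M+4: 0.502681×0.232324 + 0.412638×0.499352 + 0.084681×0.268324 = 0.345558
  M+6: 0.412638×0.232324 + 0.084681×0.499352 = 0.138151
  M+8: 0.084681×0.232324 = 0.019673
Scale to base peak (0.361735) = 100: 37.29 : 100.00 : 95.53 : 38.19 : 5.44

37.29 : 100.00 : 95.53 : 38.19 : 5.44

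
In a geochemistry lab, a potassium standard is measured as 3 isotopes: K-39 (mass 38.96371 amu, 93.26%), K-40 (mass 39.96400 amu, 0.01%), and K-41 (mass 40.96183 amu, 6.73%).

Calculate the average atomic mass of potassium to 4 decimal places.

Ar = Σ fᵢ·mᵢ = 0.9326 × 38.96371 + 0.0001 × 39.96400 + 0.0673 × 40.96183
= 36.337556 + 0.003996 + 2.756731 = 39.098283 amu

39.0983 amu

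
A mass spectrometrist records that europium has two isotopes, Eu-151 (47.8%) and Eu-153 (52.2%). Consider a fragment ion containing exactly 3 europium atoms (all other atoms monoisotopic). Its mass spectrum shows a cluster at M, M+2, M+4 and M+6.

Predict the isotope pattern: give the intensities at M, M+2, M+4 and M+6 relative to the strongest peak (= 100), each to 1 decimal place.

28.0 : 91.6 : 100.0 : 36.4

The 3 Eu atoms are independent, so intensities follow the terms of (0.478 + 0.522)^3.
P(M) = 0.478^3 = 0.109215
P(M+2) = 3 × 0.478^2 × 0.522^1 = 0.357806
P(M+4) = 3 × 0.478^1 × 0.522^2 = 0.390742
P(M+6) = 0.522^3 = 0.142237
The M+4 peak is largest (0.390742); scaling to 100 gives 28.0 : 91.6 : 100.0 : 36.4.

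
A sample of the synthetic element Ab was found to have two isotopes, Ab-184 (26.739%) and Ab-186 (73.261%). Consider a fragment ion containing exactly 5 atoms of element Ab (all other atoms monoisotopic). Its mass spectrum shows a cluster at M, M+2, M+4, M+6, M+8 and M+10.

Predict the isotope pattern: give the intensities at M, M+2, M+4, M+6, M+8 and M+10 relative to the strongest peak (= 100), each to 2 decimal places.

0.35 : 4.86 : 26.64 : 73.00 : 100.00 : 54.80

The 5 Ab atoms are independent, so intensities follow the terms of (0.26739 + 0.73261)^5.
P(M) = 0.26739^5 = 0.001367
P(M+2) = 5 × 0.26739^4 × 0.73261^1 = 0.018725
P(M+4) = 10 × 0.26739^3 × 0.73261^2 = 0.102608
P(M+6) = 10 × 0.26739^2 × 0.73261^3 = 0.281131
P(M+8) = 5 × 0.26739^1 × 0.73261^4 = 0.385129
P(M+10) = 0.73261^5 = 0.211040
The M+8 peak is largest (0.385129); scaling to 100 gives 0.35 : 4.86 : 26.64 : 73.00 : 100.00 : 54.80.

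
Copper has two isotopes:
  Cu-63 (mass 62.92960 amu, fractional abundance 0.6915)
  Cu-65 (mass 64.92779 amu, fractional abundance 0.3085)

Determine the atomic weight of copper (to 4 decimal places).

63.5460 amu

Ar = Σ fᵢ·mᵢ = 0.6915 × 62.92960 + 0.3085 × 64.92779
= 43.515818 + 20.030223 = 63.546041 amu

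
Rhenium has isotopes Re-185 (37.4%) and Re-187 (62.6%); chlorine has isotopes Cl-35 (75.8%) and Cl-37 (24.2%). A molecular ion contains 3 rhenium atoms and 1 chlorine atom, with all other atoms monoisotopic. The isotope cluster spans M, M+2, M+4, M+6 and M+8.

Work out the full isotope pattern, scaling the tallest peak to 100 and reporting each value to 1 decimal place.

10.0 : 53.4 : 100.0 : 73.7 : 15.0

Rhenium pattern (n=3): 0.05231362 : 0.26268713 : 0.43968487 : 0.24531438
Chlorine pattern (n=1): 0.7580 : 0.2420
Convolve the two distributions (both contribute in 2-u steps):
  M: 0.05231362×0.7580 = 0.039654
  M+2: 0.05231362×0.2420 + 0.26268713×0.7580 = 0.211777
  M+4: 0.26268713×0.2420 + 0.43968487×0.7580 = 0.396851
  M+6: 0.43968487×0.2420 + 0.24531438×0.7580 = 0.292352
  M+8: 0.24531438×0.2420 = 0.059366
Scale to base peak (0.396851) = 100: 10.0 : 53.4 : 100.0 : 73.7 : 15.0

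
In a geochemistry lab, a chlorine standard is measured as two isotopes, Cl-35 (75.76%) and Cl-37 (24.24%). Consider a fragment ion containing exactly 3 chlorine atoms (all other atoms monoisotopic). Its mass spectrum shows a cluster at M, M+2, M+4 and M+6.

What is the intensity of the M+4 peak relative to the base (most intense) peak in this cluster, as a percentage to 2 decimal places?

30.71%

(0.7576 + 0.2424)^3 gives M 0.4348, M+2 0.4174, M+4 0.1335, M+6 0.0142; the largest is M.
P(M) = C(3,0) × 0.7576^3 × 0.2424^0 = 1 × 0.4348304 × 1.0000 = 0.434830 (base)
P(M+4) = C(3,2) × 0.7576^1 × 0.2424^2 = 3 × 0.7576 × 0.05875776 = 0.133545
Relative intensity = 0.133545 / 0.434830 × 100 = 30.71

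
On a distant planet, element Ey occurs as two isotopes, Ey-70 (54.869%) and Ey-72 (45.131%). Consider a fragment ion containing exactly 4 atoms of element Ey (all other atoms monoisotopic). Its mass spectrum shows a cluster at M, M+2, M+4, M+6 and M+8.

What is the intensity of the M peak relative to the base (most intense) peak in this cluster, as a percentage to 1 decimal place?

24.6%

Term probabilities: M 0.0906, M+2 0.2982, M+4 0.3679, M+6 0.2017, M+8 0.0415. Base peak = M+4.
P(M+4) = C(4,2) × 0.54869^2 × 0.45131^2 = 6 × 0.30106072 × 0.20368072 = 0.367922 (base)
P(M) = C(4,0) × 0.54869^4 × 0.45131^0 = 1 × 0.09063755 × 1.0000 = 0.090638
Relative intensity = 0.090638 / 0.367922 × 100 = 24.6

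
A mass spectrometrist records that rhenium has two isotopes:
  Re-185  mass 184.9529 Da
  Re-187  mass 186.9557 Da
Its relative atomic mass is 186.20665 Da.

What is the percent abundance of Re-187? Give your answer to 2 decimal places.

62.60%

Let x be the fractional abundance of Re-185; then Re-187 has abundance 1 − x.
184.9529·x + 186.9557·(1 − x) = 186.20665
(184.9529 − 186.9557)·x = 186.20665 − 186.9557
x = -0.74905 / -2.0028 = 0.37400 → 37.40% Re-185, 62.60% Re-187.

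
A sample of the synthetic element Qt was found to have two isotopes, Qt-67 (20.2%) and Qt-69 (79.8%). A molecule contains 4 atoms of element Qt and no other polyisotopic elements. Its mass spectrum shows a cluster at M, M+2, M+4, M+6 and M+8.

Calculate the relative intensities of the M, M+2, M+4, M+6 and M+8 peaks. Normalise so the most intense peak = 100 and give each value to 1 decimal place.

0.4 : 6.4 : 38.0 : 100.0 : 98.8

Each Qt atom is independently Qt-67 (p = 0.202) or Qt-69 (q = 0.798); the cluster is the binomial expansion (p + q)^4.
P(M) = 0.202^4 = 0.001665
P(M+2) = 4 × 0.202^3 × 0.798^1 = 0.026310
P(M+4) = 6 × 0.202^2 × 0.798^2 = 0.155905
P(M+6) = 4 × 0.202^1 × 0.798^3 = 0.410601
P(M+8) = 0.798^4 = 0.405519
The M+6 peak is largest (0.410601); scaling to 100 gives 0.4 : 6.4 : 38.0 : 100.0 : 98.8.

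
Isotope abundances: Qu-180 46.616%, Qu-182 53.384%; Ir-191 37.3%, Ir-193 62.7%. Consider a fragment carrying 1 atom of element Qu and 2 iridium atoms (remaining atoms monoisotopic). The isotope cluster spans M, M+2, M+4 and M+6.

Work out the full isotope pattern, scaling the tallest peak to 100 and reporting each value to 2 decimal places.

14.98 : 67.52 : 100.00 : 48.47

Element Qu pattern (n=1): 0.46616 : 0.53384
Iridium pattern (n=2): 0.139129 : 0.467742 : 0.393129
Convolve the two distributions (both contribute in 2-u steps):
  M: 0.46616×0.139129 = 0.064856
  M+2: 0.46616×0.467742 + 0.53384×0.139129 = 0.292315
  M+4: 0.46616×0.393129 + 0.53384×0.467742 = 0.432960
  M+6: 0.53384×0.393129 = 0.209868
Scale to base peak (0.432960) = 100: 14.98 : 67.52 : 100.00 : 48.47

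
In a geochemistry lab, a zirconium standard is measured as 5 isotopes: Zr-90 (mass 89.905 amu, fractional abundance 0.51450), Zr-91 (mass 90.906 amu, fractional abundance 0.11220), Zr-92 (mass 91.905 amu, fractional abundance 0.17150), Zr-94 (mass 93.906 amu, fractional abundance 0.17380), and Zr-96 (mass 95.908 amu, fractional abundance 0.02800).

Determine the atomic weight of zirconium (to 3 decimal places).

91.224 amu

Weight each isotope mass by its fractional abundance: 0.51450 × 89.905 + 0.11220 × 90.906 + 0.17150 × 91.905 + 0.17380 × 93.906 + 0.02800 × 95.908
= 46.2561 + 10.1997 + 15.7617 + 16.3209 + 2.6854 = 91.2238 amu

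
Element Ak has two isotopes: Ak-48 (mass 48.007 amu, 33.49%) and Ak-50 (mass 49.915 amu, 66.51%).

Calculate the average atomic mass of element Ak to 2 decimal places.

49.28 amu

Weight each isotope mass by its fractional abundance: 0.3349 × 48.007 + 0.6651 × 49.915
= 16.0775 + 33.1985 = 49.2760 amu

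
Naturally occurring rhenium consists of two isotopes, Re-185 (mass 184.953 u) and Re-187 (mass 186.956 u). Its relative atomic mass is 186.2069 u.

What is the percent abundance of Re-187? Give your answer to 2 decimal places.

With x = fraction of Re-185 (so Re-187 is 1 − x):
184.953·x + 186.956·(1 − x) = 186.2069
(184.953 − 186.956)·x = 186.2069 − 186.956
x = -0.7491 / -2.003 = 0.37399 → 37.40% Re-185, 62.60% Re-187.

62.60%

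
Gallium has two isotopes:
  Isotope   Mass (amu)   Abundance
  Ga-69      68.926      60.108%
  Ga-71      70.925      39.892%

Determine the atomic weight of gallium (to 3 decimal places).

Ar = Σ fᵢ·mᵢ = 0.60108 × 68.926 + 0.39892 × 70.925
= 41.4300 + 28.2934 = 69.7234 amu

69.723 amu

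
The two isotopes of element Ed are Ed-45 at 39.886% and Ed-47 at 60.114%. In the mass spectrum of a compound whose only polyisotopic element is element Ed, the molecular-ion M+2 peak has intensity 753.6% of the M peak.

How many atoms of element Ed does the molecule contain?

For n independent Ed atoms, I(M+2)/I(M) = n · (abundance Ed-47) / (abundance Ed-45) = n · 0.60114/0.39886.
n = 7.536 × 0.39886/0.60114 = 5.00 ≈ 5

5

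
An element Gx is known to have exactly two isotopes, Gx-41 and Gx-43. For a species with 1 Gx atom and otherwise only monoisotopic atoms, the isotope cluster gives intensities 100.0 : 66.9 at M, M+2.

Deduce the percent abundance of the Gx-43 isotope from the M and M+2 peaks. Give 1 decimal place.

40.1%

If p is the fraction of Gx that is Gx-41, then I(M+2)/I(M) = [C(1,1)·p^0·(1−p)] / p^1 = 1·(1−p)/p = 66.9/100.0 = 0.6690
(1−p)/p = 0.6690/1 = 0.6690  ⇒  p = 1/(1 + 0.6690) = 0.5992
Gx-41: 59.9%, Gx-43: 40.1%.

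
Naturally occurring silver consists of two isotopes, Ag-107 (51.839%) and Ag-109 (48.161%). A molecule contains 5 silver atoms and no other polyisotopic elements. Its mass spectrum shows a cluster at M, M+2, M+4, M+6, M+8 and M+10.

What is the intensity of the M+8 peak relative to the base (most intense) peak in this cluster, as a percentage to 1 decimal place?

43.2%

Term probabilities: M 0.0374, M+2 0.1739, M+4 0.3231, M+6 0.3002, M+8 0.1394, M+10 0.0259. Base peak = M+4.
P(M+4) = C(5,2) × 0.51839^3 × 0.48161^2 = 10 × 0.13930601 × 0.23194819 = 0.323118 (base)
P(M+8) = C(5,4) × 0.51839^1 × 0.48161^4 = 5 × 0.51839 × 0.05379996 = 0.139447
Relative intensity = 0.139447 / 0.323118 × 100 = 43.2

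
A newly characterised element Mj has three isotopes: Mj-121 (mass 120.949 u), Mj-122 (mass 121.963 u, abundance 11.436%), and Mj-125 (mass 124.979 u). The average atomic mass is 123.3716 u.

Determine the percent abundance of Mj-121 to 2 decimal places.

31.33%

The remaining 88.564% is split between Mj-121 (fraction x) and Mj-125 (fraction 0.88564 − x).
Substituting: 120.949x + 124.979(0.88564 − x) = 109.42391132
(120.949 − 124.979)x = -1.26249024  ⇒  x = 0.31327, y = 0.57237
Mj-121: 31.33%, Mj-125: 57.24%.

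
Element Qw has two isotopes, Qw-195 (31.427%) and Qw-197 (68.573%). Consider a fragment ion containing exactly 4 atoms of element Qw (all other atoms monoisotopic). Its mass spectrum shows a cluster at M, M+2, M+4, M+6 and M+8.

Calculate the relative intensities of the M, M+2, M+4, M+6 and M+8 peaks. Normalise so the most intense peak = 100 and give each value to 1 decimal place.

Expanding (0.31427 + 0.68573)^4:
P(M) = 0.31427^4 = 0.009755
P(M+2) = 4 × 0.31427^3 × 0.68573^1 = 0.085138
P(M+4) = 6 × 0.31427^2 × 0.68573^2 = 0.278653
P(M+6) = 4 × 0.31427^1 × 0.68573^3 = 0.405343
P(M+8) = 0.68573^4 = 0.221112
The M+6 peak is largest (0.405343); scaling to 100 gives 2.4 : 21.0 : 68.7 : 100.0 : 54.5.

2.4 : 21.0 : 68.7 : 100.0 : 54.5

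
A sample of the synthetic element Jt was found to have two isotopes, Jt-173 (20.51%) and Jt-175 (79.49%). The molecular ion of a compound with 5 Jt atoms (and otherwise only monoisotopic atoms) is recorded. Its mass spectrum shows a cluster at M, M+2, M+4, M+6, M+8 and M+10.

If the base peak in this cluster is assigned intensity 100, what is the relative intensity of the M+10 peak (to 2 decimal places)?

77.51

Binomial terms of (0.2051 + 0.7949)^5: M 0.0004, M+2 0.0070, M+4 0.0545, M+6 0.2113, M+8 0.4094, M+10 0.3174 → M+8 is the base peak.
P(M+8) = C(5,4) × 0.2051^1 × 0.7949^4 = 5 × 0.2051 × 0.39925465 = 0.409436 (base)
P(M+10) = C(5,5) × 0.2051^0 × 0.7949^5 = 1 × 1.0000 × 0.31736752 = 0.317368
Relative intensity = 0.317368 / 0.409436 × 100 = 77.51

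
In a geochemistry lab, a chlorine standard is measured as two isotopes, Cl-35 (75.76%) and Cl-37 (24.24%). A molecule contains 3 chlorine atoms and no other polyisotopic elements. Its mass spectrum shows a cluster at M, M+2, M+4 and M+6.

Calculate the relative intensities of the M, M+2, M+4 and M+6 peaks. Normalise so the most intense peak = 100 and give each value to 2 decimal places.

100.00 : 95.99 : 30.71 : 3.28

Each Cl atom is independently Cl-35 (p = 0.7576) or Cl-37 (q = 0.2424); the cluster is the binomial expansion (p + q)^3.
P(M) = 0.7576^3 = 0.434830
P(M+2) = 3 × 0.7576^2 × 0.2424^1 = 0.417382
P(M+4) = 3 × 0.7576^1 × 0.2424^2 = 0.133545
P(M+6) = 0.2424^3 = 0.014243
The M peak is largest (0.434830); scaling to 100 gives 100.00 : 95.99 : 30.71 : 3.28.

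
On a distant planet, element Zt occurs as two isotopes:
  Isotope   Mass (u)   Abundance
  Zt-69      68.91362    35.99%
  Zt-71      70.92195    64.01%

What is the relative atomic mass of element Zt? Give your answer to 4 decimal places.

Weight each isotope mass by its fractional abundance: 0.3599 × 68.91362 + 0.6401 × 70.92195
= 24.802012 + 45.397140 = 70.199152 u

70.1992 u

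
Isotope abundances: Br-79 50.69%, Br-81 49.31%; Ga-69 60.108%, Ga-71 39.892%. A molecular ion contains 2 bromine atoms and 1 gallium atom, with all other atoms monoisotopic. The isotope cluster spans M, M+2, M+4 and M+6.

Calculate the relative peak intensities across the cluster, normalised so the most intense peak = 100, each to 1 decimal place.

38.3 : 100.0 : 85.8 : 24.1

Bromine pattern (n=2): 0.25694761 : 0.49990478 : 0.24314761
Gallium pattern (n=1): 0.60108 : 0.39892
Convolve the two distributions (both contribute in 2-u steps):
  M: 0.25694761×0.60108 = 0.154446
  M+2: 0.25694761×0.39892 + 0.49990478×0.60108 = 0.402984
  M+4: 0.49990478×0.39892 + 0.24314761×0.60108 = 0.345573
  M+6: 0.24314761×0.39892 = 0.096996
Scale to base peak (0.402984) = 100: 38.3 : 100.0 : 85.8 : 24.1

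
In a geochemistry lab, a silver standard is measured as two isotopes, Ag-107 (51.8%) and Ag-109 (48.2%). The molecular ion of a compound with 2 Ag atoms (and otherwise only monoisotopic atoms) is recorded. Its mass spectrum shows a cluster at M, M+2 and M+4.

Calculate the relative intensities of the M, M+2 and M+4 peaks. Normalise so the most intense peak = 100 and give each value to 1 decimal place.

Expanding (0.518 + 0.482)^2:
P(M) = 0.518^2 = 0.268324
P(M+2) = 2 × 0.518^1 × 0.482^1 = 0.499352
P(M+4) = 0.482^2 = 0.232324
The M+2 peak is largest (0.499352); scaling to 100 gives 53.7 : 100.0 : 46.5.

53.7 : 100.0 : 46.5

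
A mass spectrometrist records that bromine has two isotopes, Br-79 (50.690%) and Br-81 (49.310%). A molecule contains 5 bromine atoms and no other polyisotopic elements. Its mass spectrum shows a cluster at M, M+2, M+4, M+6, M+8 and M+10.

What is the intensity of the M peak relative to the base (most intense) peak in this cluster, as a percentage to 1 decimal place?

10.6%

(0.50690 + 0.49310)^5 gives M 0.0335, M+2 0.1628, M+4 0.3167, M+6 0.3081, M+8 0.1498, M+10 0.0292; the largest is M+4.
P(M+4) = C(5,2) × 0.50690^3 × 0.49310^2 = 10 × 0.13024674 × 0.24314761 = 0.316692 (base)
P(M) = C(5,0) × 0.50690^5 × 0.49310^0 = 1 × 0.03346659 × 1.0000 = 0.033467
Relative intensity = 0.033467 / 0.316692 × 100 = 10.6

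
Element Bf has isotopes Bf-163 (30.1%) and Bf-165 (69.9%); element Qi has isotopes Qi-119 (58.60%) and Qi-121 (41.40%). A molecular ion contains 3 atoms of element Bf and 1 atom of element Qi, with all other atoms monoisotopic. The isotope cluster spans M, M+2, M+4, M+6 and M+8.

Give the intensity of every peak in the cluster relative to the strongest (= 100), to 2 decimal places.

4.17 : 32.03 : 88.09 : 100.00 : 36.94

Element Bf pattern (n=3): 0.0272709 : 0.1899903 : 0.4412067 : 0.3415321
Element Qi pattern (n=1): 0.5860 : 0.4140
Convolve the two distributions (both contribute in 2-u steps):
  M: 0.0272709×0.5860 = 0.015981
  M+2: 0.0272709×0.4140 + 0.1899903×0.5860 = 0.122624
  M+4: 0.1899903×0.4140 + 0.4412067×0.5860 = 0.337203
  M+6: 0.4412067×0.4140 + 0.3415321×0.5860 = 0.382797
  M+8: 0.3415321×0.4140 = 0.141394
Scale to base peak (0.382797) = 100: 4.17 : 32.03 : 88.09 : 100.00 : 36.94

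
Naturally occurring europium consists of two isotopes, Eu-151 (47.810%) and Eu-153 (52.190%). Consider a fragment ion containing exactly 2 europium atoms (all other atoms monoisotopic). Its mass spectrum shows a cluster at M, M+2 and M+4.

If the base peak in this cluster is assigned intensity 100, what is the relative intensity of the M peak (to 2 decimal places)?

45.80

Term probabilities: M 0.2286, M+2 0.4990, M+4 0.2724. Base peak = M+2.
P(M+2) = C(2,1) × 0.47810^1 × 0.52190^1 = 2 × 0.4781 × 0.5219 = 0.499041 (base)
P(M) = C(2,0) × 0.47810^2 × 0.52190^0 = 1 × 0.22857961 × 1.0000 = 0.228580
Relative intensity = 0.228580 / 0.499041 × 100 = 45.80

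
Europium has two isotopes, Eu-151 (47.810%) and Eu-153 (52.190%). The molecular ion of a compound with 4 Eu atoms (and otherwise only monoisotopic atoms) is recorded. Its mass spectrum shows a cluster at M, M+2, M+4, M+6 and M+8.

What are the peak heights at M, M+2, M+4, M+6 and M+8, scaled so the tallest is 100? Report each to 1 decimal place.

14.0 : 61.1 : 100.0 : 72.8 : 19.9

Expanding (0.47810 + 0.52190)^4:
P(M) = 0.47810^4 = 0.052249
P(M+2) = 4 × 0.47810^3 × 0.52190^1 = 0.228141
P(M+4) = 6 × 0.47810^2 × 0.52190^2 = 0.373563
P(M+6) = 4 × 0.47810^1 × 0.52190^3 = 0.271857
P(M+8) = 0.52190^4 = 0.074191
The M+4 peak is largest (0.373563); scaling to 100 gives 14.0 : 61.1 : 100.0 : 72.8 : 19.9.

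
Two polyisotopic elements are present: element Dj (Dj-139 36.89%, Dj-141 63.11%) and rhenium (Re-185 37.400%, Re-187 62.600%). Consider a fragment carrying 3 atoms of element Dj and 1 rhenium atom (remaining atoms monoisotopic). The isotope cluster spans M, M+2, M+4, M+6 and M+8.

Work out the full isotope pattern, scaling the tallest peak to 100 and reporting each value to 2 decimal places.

5.08 : 34.54 : 88.16 : 100.00 : 42.53

Element Dj pattern (n=3): 0.05020257 : 0.25765391 : 0.44078446 : 0.25135906
Rhenium pattern (n=1): 0.3740 : 0.6260
Convolve the two distributions (both contribute in 2-u steps):
  M: 0.05020257×0.3740 = 0.018776
  M+2: 0.05020257×0.6260 + 0.25765391×0.3740 = 0.127789
  M+4: 0.25765391×0.6260 + 0.44078446×0.3740 = 0.326145
  M+6: 0.44078446×0.6260 + 0.25135906×0.3740 = 0.369939
  M+8: 0.25135906×0.6260 = 0.157351
Scale to base peak (0.369939) = 100: 5.08 : 34.54 : 88.16 : 100.00 : 42.53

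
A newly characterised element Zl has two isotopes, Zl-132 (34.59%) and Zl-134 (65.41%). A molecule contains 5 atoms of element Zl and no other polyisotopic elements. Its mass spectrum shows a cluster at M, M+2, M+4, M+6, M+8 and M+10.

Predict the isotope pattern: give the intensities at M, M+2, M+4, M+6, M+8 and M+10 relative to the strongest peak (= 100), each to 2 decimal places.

The 5 Zl atoms are independent, so intensities follow the terms of (0.3459 + 0.6541)^5.
P(M) = 0.3459^5 = 0.004952
P(M+2) = 5 × 0.3459^4 × 0.6541^1 = 0.046818
P(M+4) = 10 × 0.3459^3 × 0.6541^2 = 0.177068
P(M+6) = 10 × 0.3459^2 × 0.6541^3 = 0.334837
P(M+8) = 5 × 0.3459^1 × 0.6541^4 = 0.316590
P(M+10) = 0.6541^5 = 0.119735
The M+6 peak is largest (0.334837); scaling to 100 gives 1.48 : 13.98 : 52.88 : 100.00 : 94.55 : 35.76.

1.48 : 13.98 : 52.88 : 100.00 : 94.55 : 35.76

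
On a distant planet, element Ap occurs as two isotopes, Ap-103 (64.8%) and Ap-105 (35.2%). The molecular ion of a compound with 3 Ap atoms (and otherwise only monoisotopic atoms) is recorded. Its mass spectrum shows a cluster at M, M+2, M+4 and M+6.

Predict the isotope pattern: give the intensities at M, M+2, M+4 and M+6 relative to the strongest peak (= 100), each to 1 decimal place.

61.4 : 100.0 : 54.3 : 9.8

Expanding (0.648 + 0.352)^3:
P(M) = 0.648^3 = 0.272098
P(M+2) = 3 × 0.648^2 × 0.352^1 = 0.443419
P(M+4) = 3 × 0.648^1 × 0.352^2 = 0.240869
P(M+6) = 0.352^3 = 0.043614
The M+2 peak is largest (0.443419); scaling to 100 gives 61.4 : 100.0 : 54.3 : 9.8.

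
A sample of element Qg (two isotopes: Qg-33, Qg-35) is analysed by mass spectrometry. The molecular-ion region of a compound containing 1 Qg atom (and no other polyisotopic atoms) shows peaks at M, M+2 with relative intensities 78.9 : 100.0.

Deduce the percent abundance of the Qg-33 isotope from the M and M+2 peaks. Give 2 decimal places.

44.10%

Write p for the Qg-33 fraction. I(M+2)/I(M) = [C(1,1)·p^0·(1−p)] / p^1 = 1·(1−p)/p = 100.0/78.9 = 1.2674
(1−p)/p = 1.2674/1 = 1.2674  ⇒  p = 1/(1 + 1.2674) = 0.4410
Qg-33: 44.10%, Qg-35: 55.90%.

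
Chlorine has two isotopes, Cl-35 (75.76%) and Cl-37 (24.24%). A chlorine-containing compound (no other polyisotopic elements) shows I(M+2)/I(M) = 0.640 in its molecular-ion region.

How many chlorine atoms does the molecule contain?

With n Cl atoms, P(M+2)/P(M) = C(n,1)·p^(n−1)q / p^n = n·q/p = n · 0.2424/0.7576.
n = 0.640 × 0.7576/0.2424 = 2.00 ≈ 2

2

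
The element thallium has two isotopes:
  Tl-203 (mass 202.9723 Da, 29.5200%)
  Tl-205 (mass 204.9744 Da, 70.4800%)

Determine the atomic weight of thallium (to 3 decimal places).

204.383 Da

Weight each isotope mass by its fractional abundance: 0.295200 × 202.9723 + 0.704800 × 204.9744
= 59.91742 + 144.46596 = 204.38338 Da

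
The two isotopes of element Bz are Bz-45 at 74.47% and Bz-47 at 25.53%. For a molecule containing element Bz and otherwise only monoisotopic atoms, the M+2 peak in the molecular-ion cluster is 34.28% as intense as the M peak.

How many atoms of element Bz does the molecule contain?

The M+2/M ratio from n Bz atoms is n · q/p = n · 0.2553/0.7447.
n = 0.3428 × 0.7447/0.2553 = 1.00 ≈ 1

1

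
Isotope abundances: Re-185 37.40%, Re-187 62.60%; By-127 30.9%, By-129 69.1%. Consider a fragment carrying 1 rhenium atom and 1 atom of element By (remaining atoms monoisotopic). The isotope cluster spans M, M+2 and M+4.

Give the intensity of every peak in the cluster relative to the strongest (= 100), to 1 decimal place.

25.6 : 100.0 : 95.7

Rhenium pattern (n=1): 0.3740 : 0.6260
Element By pattern (n=1): 0.3090 : 0.6910
Convolve the two distributions (both contribute in 2-u steps):
  M: 0.3740×0.3090 = 0.115566
  M+2: 0.3740×0.6910 + 0.6260×0.3090 = 0.451868
  M+4: 0.6260×0.6910 = 0.432566
Scale to base peak (0.451868) = 100: 25.6 : 100.0 : 95.7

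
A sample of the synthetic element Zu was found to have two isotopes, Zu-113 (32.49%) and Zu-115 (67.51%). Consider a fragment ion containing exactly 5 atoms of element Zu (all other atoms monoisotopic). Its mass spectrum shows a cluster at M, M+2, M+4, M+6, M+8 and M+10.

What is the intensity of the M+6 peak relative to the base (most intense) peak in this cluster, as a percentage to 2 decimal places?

96.25%

Binomial terms of (0.3249 + 0.6751)^5: M 0.0036, M+2 0.0376, M+4 0.1563, M+6 0.3248, M+8 0.3374, M+10 0.1402 → M+8 is the base peak.
P(M+8) = C(5,4) × 0.3249^1 × 0.6751^4 = 5 × 0.3249 × 0.20771719 = 0.337437 (base)
P(M+6) = C(5,3) × 0.3249^2 × 0.6751^3 = 10 × 0.10556001 × 0.30768358 = 0.324791
Relative intensity = 0.324791 / 0.337437 × 100 = 96.25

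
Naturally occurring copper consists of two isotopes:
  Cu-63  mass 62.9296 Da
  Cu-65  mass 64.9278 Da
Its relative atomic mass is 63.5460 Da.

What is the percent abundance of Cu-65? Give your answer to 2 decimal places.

With x = fraction of Cu-63 (so Cu-65 is 1 − x):
62.9296·x + 64.9278·(1 − x) = 63.5460
(62.9296 − 64.9278)·x = 63.5460 − 64.9278
x = -1.3818 / -1.9982 = 0.69152 → 69.15% Cu-63, 30.85% Cu-65.

30.85%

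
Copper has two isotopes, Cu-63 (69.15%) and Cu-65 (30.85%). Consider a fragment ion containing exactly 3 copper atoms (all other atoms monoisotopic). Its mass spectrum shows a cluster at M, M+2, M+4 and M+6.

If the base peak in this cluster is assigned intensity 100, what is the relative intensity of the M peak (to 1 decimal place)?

74.7

Term probabilities: M 0.3307, M+2 0.4425, M+4 0.1974, M+6 0.0294. Base peak = M+2.
P(M+2) = C(3,1) × 0.6915^2 × 0.3085^1 = 3 × 0.47817225 × 0.3085 = 0.442548 (base)
P(M) = C(3,0) × 0.6915^3 × 0.3085^0 = 1 × 0.33065611 × 1.0000 = 0.330656
Relative intensity = 0.330656 / 0.442548 × 100 = 74.7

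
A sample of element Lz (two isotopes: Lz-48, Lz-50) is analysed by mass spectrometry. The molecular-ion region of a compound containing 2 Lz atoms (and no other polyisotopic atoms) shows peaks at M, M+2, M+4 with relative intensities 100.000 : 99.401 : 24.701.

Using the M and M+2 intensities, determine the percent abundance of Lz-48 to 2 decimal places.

66.80%

Let p = fractional abundance of Lz-48. I(M+2)/I(M) = [C(2,1)·p^1·(1−p)] / p^2 = 2·(1−p)/p = 99.401/100.000 = 0.9940
(1−p)/p = 0.9940/2 = 0.4970  ⇒  p = 1/(1 + 0.4970) = 0.6680
Lz-48: 66.80%, Lz-50: 33.20%.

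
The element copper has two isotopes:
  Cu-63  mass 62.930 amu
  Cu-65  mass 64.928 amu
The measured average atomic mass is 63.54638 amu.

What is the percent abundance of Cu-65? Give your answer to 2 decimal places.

Let x be the fractional abundance of Cu-63; then Cu-65 has abundance 1 − x.
62.930·x + 64.928·(1 − x) = 63.54638
(62.930 − 64.928)·x = 63.54638 − 64.928
x = -1.38162 / -1.998 = 0.69150 → 69.15% Cu-63, 30.85% Cu-65.

30.85%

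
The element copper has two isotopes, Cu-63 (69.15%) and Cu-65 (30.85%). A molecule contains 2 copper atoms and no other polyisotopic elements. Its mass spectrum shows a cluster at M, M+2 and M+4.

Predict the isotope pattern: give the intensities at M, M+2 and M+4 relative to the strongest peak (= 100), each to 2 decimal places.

100.00 : 89.23 : 19.90

Each Cu atom is independently Cu-63 (p = 0.6915) or Cu-65 (q = 0.3085); the cluster is the binomial expansion (p + q)^2.
P(M) = 0.6915^2 = 0.478172
P(M+2) = 2 × 0.6915^1 × 0.3085^1 = 0.426656
P(M+4) = 0.3085^2 = 0.095172
The M peak is largest (0.478172); scaling to 100 gives 100.00 : 89.23 : 19.90.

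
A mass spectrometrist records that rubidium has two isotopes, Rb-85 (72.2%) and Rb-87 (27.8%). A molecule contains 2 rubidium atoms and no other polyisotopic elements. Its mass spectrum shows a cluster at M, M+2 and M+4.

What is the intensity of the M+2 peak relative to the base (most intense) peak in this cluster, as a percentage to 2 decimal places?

Binomial terms of (0.722 + 0.278)^2: M 0.5213, M+2 0.4014, M+4 0.0773 → M is the base peak.
P(M) = C(2,0) × 0.722^2 × 0.278^0 = 1 × 0.521284 × 1.0000 = 0.521284 (base)
P(M+2) = C(2,1) × 0.722^1 × 0.278^1 = 2 × 0.7220 × 0.2780 = 0.401432
Relative intensity = 0.401432 / 0.521284 × 100 = 77.01

77.01%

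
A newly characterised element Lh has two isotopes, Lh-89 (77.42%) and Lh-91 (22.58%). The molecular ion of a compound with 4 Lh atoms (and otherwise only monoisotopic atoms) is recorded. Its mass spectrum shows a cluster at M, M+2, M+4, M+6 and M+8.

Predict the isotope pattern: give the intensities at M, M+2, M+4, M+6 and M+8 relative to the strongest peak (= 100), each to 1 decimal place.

85.7 : 100.0 : 43.7 : 8.5 : 0.6

Each Lh atom is independently Lh-89 (p = 0.7742) or Lh-91 (q = 0.2258); the cluster is the binomial expansion (p + q)^4.
P(M) = 0.7742^4 = 0.359263
P(M+2) = 4 × 0.7742^3 × 0.2258^1 = 0.419125
P(M+4) = 6 × 0.7742^2 × 0.2258^2 = 0.183360
P(M+6) = 4 × 0.7742^1 × 0.2258^3 = 0.035652
P(M+8) = 0.2258^4 = 0.002600
The M+2 peak is largest (0.419125); scaling to 100 gives 85.7 : 100.0 : 43.7 : 8.5 : 0.6.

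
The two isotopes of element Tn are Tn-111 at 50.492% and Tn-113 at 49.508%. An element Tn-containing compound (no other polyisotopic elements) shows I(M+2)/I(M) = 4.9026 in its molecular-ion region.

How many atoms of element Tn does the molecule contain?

5

The M+2/M ratio from n Tn atoms is n · q/p = n · 0.49508/0.50492.
n = 4.9026 × 0.50492/0.49508 = 5.00 ≈ 5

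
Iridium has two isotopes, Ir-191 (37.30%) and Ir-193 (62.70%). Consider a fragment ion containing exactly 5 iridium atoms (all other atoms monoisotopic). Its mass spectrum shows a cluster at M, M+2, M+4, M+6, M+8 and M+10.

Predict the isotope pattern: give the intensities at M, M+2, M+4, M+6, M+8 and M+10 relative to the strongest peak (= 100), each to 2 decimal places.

2.11 : 17.70 : 59.49 : 100.00 : 84.05 : 28.26

Each Ir atom is independently Ir-191 (p = 0.3730) or Ir-193 (q = 0.6270); the cluster is the binomial expansion (p + q)^5.
P(M) = 0.3730^5 = 0.007220
P(M+2) = 5 × 0.3730^4 × 0.6270^1 = 0.060684
P(M+4) = 10 × 0.3730^3 × 0.6270^2 = 0.204015
P(M+6) = 10 × 0.3730^2 × 0.6270^3 = 0.342942
P(M+8) = 5 × 0.3730^1 × 0.6270^4 = 0.288237
P(M+10) = 0.6270^5 = 0.096903
The M+6 peak is largest (0.342942); scaling to 100 gives 2.11 : 17.70 : 59.49 : 100.00 : 84.05 : 28.26.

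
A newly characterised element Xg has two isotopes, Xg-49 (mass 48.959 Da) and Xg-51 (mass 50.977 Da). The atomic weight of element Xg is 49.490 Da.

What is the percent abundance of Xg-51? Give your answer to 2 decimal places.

26.31%

Writing the weighted mean with unknown fraction x of Xg-49:
48.959·x + 50.977·(1 − x) = 49.490
(48.959 − 50.977)·x = 49.490 − 50.977
x = -1.487 / -2.018 = 0.73687 → 73.69% Xg-49, 26.31% Xg-51.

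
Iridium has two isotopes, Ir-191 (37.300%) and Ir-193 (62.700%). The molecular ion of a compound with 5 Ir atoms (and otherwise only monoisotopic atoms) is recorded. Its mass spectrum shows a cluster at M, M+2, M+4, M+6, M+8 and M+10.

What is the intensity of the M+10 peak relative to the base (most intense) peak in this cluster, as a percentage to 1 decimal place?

Binomial terms of (0.37300 + 0.62700)^5: M 0.0072, M+2 0.0607, M+4 0.2040, M+6 0.3429, M+8 0.2882, M+10 0.0969 → M+6 is the base peak.
P(M+6) = C(5,3) × 0.37300^2 × 0.62700^3 = 10 × 0.139129 × 0.24649188 = 0.342942 (base)
P(M+10) = C(5,5) × 0.37300^0 × 0.62700^5 = 1 × 1.0000 × 0.09690311 = 0.096903
Relative intensity = 0.096903 / 0.342942 × 100 = 28.3

28.3%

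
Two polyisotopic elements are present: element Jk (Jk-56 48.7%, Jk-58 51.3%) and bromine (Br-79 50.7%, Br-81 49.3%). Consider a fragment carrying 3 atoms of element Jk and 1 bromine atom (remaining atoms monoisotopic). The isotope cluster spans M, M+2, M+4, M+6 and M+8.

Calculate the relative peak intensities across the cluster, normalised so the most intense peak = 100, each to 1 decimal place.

Element Jk pattern (n=3): 0.1155013 : 0.36500309 : 0.38448991 : 0.1350057
Bromine pattern (n=1): 0.5070 : 0.4930
Convolve the two distributions (both contribute in 2-u steps):
  M: 0.1155013×0.5070 = 0.058559
  M+2: 0.1155013×0.4930 + 0.36500309×0.5070 = 0.241999
  M+4: 0.36500309×0.4930 + 0.38448991×0.5070 = 0.374883
  M+6: 0.38448991×0.4930 + 0.1350057×0.5070 = 0.258001
  M+8: 0.1350057×0.4930 = 0.066558
Scale to base peak (0.374883) = 100: 15.6 : 64.6 : 100.0 : 68.8 : 17.8

15.6 : 64.6 : 100.0 : 68.8 : 17.8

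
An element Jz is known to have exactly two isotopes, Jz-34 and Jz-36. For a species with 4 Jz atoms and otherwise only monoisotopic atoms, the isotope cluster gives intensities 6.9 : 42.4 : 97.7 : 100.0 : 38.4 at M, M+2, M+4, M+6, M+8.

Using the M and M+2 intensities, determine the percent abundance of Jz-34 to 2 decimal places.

Let p = fractional abundance of Jz-34. I(M+2)/I(M) = [C(4,1)·p^3·(1−p)] / p^4 = 4·(1−p)/p = 42.4/6.9 = 6.1449
(1−p)/p = 6.1449/4 = 1.5362  ⇒  p = 1/(1 + 1.5362) = 0.3943
Jz-34: 39.43%, Jz-36: 60.57%.

39.43%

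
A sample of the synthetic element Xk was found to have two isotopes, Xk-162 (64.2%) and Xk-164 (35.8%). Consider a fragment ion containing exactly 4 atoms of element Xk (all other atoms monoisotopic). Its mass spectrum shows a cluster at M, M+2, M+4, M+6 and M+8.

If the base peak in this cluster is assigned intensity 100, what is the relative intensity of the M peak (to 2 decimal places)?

(0.642 + 0.358)^4 gives M 0.1699, M+2 0.3789, M+4 0.3169, M+6 0.1178, M+8 0.0164; the largest is M+2.
P(M+2) = C(4,1) × 0.642^3 × 0.358^1 = 4 × 0.26460929 × 0.3580 = 0.378921 (base)
P(M) = C(4,0) × 0.642^4 × 0.358^0 = 1 × 0.16987916 × 1.0000 = 0.169879
Relative intensity = 0.169879 / 0.378921 × 100 = 44.83

44.83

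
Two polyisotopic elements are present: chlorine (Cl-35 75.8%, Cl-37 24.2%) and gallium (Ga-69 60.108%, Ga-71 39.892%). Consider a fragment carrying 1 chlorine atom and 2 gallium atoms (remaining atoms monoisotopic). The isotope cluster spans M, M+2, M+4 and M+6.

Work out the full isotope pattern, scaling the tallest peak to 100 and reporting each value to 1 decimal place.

Chlorine pattern (n=1): 0.7580 : 0.2420
Gallium pattern (n=2): 0.36129717 : 0.47956567 : 0.15913717
Convolve the two distributions (both contribute in 2-u steps):
  M: 0.7580×0.36129717 = 0.273863
  M+2: 0.7580×0.47956567 + 0.2420×0.36129717 = 0.450945
  M+4: 0.7580×0.15913717 + 0.2420×0.47956567 = 0.236681
  M+6: 0.2420×0.15913717 = 0.038511
Scale to base peak (0.450945) = 100: 60.7 : 100.0 : 52.5 : 8.5

60.7 : 100.0 : 52.5 : 8.5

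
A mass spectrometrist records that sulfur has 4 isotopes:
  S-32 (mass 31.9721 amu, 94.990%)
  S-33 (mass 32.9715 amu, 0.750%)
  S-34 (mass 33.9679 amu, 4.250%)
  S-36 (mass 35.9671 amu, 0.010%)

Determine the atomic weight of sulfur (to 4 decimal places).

The abundance-weighted mean is 0.94990 × 31.9721 + 0.00750 × 32.9715 + 0.04250 × 33.9679 + 0.00010 × 35.9671
= 30.37030 + 0.24729 + 1.44364 + 0.00360 = 32.06483 amu

32.0648 amu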